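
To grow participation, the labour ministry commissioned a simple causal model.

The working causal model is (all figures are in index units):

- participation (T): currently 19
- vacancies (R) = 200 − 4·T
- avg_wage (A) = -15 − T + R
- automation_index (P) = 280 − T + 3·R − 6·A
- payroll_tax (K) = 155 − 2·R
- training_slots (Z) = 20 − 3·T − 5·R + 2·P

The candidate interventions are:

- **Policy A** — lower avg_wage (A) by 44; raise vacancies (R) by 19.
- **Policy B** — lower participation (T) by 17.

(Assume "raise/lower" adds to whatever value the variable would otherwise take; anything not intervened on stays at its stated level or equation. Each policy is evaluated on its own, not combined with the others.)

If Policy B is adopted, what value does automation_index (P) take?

Policy B (T − 17):
  T = 19 − 17 = 2
  R = 200 − 4·2 = 192
  A = -15 − 2 + 192 = 175
  P = 280 − 2 + 3·192 − 6·175 = -196

-196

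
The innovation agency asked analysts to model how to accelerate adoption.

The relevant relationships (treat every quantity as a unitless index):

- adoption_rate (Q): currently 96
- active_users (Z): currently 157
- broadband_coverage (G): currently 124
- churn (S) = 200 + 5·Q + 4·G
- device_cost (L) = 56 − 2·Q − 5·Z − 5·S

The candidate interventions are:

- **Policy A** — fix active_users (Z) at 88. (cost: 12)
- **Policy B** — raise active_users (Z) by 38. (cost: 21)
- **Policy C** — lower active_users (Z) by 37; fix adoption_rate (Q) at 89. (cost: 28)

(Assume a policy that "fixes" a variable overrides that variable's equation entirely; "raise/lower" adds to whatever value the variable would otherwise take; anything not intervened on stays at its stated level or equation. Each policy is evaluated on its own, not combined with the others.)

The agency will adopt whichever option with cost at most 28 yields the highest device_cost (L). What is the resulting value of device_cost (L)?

-6427

Policy A (Z := 88):
  Q = 96
  Z = 88
  G = 124
  S = 200 + 5·96 + 4·124 = 1176
  L = 56 − 2·96 − 5·88 − 5·1176 = -6456
Policy B (Z + 38):
  Q = 96
  Z = 157 + 38 = 195
  G = 124
  S = 200 + 5·96 + 4·124 = 1176
  L = 56 − 2·96 − 5·195 − 5·1176 = -6991
Policy C (Z − 37, Q := 89):
  Q = 89
  Z = 157 − 37 = 120
  G = 124
  S = 200 + 5·89 + 4·124 = 1141
  L = 56 − 2·89 − 5·120 − 5·1141 = -6427
Comparing — Policy A: L=-6456, Policy B: L=-6991, Policy C: L=-6427. Highest is -6427 (Policy C).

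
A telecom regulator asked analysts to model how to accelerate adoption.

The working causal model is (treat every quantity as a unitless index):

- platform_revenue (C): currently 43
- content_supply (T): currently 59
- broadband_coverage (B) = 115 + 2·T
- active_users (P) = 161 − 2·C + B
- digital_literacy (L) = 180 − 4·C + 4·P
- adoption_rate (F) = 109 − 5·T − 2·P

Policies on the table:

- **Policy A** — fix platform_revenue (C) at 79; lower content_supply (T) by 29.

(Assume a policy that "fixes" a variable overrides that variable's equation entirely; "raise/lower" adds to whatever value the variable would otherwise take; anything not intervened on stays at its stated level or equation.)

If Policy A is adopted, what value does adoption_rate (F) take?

-397

Policy A (C := 79, T − 29):
  C = 79
  T = 59 − 29 = 30
  B = 115 + 2·30 = 175
  P = 161 − 2·79 + 175 = 178
  F = 109 − 5·30 − 2·178 = -397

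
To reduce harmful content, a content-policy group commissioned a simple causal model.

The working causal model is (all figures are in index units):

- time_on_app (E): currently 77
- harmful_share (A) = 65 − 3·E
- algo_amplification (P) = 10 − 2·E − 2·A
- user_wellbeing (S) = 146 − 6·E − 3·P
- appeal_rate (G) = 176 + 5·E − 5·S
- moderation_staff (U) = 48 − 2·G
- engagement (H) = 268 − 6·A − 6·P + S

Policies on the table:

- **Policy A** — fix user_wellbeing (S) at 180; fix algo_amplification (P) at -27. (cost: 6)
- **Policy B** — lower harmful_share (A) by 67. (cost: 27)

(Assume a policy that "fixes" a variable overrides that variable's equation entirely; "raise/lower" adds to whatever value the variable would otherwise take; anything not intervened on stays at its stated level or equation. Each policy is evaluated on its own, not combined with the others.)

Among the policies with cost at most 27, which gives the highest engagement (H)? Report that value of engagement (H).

1606

Policy A (S := 180, P := -27):
  E = 77
  A = 65 − 3·77 = -166
  P = -27
  S = 180
  H = 268 − 6·(-166) − 6·(-27) + 180 = 1606
Policy B (A − 67):
  E = 77
  A = 65 − 3·77 (−67 from intervention) = -233
  P = 10 − 2·77 − 2·(-233) = 322
  S = 146 − 6·77 − 3·322 = -1282
  H = 268 − 6·(-233) − 6·322 + (-1282) = -1548
Comparing — Policy A: H=1606, Policy B: H=-1548. Highest is 1606 (Policy A).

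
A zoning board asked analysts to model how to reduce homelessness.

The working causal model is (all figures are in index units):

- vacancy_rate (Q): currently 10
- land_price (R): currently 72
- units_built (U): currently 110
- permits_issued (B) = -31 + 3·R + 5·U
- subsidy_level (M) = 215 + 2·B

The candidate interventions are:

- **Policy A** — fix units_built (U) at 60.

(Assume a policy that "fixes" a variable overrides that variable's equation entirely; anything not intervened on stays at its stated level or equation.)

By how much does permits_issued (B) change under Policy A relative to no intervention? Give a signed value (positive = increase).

Baseline:
  R = 72
  U = 110
  B = -31 + 3·72 + 5·110 = 735
Policy A (U := 60):
  R = 72
  U = 60
  B = -31 + 3·72 + 5·60 = 485
Change in B: 485 − 735 = -250

-250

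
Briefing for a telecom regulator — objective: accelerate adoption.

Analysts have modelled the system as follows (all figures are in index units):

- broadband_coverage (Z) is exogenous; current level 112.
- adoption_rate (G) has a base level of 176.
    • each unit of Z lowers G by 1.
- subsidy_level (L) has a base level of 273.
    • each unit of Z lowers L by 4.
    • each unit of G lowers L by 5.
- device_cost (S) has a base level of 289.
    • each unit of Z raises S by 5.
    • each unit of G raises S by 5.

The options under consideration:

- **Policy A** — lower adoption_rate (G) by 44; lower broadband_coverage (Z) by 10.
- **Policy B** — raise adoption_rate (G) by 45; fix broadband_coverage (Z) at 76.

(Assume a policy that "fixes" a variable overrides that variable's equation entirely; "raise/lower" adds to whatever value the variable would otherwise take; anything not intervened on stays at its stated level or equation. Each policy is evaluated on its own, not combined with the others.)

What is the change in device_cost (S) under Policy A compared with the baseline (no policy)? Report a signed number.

Baseline:
  Z = 112
  G = 176 − 112 = 64
  S = 289 + 5·112 + 5·64 = 1169
Policy A (G − 44, Z − 10):
  Z = 112 − 10 = 102
  G = 176 − 102 (−44 from intervention) = 30
  S = 289 + 5·102 + 5·30 = 949
Change in S: 949 − 1169 = -220

-220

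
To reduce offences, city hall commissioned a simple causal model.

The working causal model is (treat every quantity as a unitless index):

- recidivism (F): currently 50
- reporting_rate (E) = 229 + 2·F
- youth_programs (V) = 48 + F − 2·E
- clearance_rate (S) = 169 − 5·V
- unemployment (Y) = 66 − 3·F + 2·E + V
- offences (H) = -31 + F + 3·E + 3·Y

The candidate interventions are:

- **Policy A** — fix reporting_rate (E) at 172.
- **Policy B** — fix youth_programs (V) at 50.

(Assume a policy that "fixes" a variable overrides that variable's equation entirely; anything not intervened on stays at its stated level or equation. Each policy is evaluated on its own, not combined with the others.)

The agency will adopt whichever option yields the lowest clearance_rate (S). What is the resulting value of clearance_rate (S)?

Policy A (E := 172):
  F = 50
  E = 172
  V = 48 + 50 − 2·172 = -246
  S = 169 − 5·(-246) = 1399
Policy B (V := 50):
  F = 50
  E = 229 + 2·50 = 329
  V = 50
  S = 169 − 5·50 = -81
Comparing — Policy A: S=1399, Policy B: S=-81. Lowest is -81 (Policy B).

-81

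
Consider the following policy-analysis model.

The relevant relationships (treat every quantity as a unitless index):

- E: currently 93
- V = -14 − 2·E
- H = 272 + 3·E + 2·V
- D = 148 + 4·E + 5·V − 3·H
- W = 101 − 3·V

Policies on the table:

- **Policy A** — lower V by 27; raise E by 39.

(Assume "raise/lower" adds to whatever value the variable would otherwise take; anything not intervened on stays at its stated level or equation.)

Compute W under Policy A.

1016

Policy A (V − 27, E + 39):
  E = 93 + 39 = 132
  V = -14 − 2·132 (−27 from intervention) = -305
  W = 101 − 3·(-305) = 1016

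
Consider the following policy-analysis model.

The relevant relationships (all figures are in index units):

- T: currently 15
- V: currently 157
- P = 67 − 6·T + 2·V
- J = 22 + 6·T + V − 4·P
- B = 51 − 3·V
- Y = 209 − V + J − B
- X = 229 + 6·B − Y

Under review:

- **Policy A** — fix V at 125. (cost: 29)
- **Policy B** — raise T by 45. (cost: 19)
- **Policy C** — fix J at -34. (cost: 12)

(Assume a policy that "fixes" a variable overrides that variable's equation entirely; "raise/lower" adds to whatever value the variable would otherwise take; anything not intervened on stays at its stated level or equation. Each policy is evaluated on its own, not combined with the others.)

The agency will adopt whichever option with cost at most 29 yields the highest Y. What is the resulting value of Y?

927

Policy A (V := 125):
  T = 15
  V = 125
  P = 67 − 6·15 + 2·125 = 227
  J = 22 + 6·15 + 125 − 4·227 = -671
  B = 51 − 3·125 = -324
  Y = 209 − 125 + (-671) − (-324) = -263
Policy B (T + 45):
  T = 15 + 45 = 60
  V = 157
  P = 67 − 6·60 + 2·157 = 21
  J = 22 + 6·60 + 157 − 4·21 = 455
  B = 51 − 3·157 = -420
  Y = 209 − 157 + 455 − (-420) = 927
Policy C (J := -34):
  T = 15
  V = 157
  P = 67 − 6·15 + 2·157 = 291
  J = -34
  B = 51 − 3·157 = -420
  Y = 209 − 157 + (-34) − (-420) = 438
Comparing — Policy A: Y=-263, Policy B: Y=927, Policy C: Y=438. Highest is 927 (Policy B).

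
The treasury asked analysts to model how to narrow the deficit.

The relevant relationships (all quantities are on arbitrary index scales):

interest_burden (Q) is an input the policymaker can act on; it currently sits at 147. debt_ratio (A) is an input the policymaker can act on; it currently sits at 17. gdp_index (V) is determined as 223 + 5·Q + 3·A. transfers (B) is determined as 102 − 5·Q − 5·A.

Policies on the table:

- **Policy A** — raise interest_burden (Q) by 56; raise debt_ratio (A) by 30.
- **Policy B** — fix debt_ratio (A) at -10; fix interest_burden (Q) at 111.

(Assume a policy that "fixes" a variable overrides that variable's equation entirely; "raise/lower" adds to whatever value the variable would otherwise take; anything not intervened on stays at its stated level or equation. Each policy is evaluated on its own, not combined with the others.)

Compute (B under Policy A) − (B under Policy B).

Policy A (Q + 56, A + 30):
  Q = 147 + 56 = 203
  A = 17 + 30 = 47
  B = 102 − 5·203 − 5·47 = -1148
Policy B (A := -10, Q := 111):
  Q = 111
  A = -10
  B = 102 − 5·111 − 5·(-10) = -403
B: -1148 − (-403) = -745

-745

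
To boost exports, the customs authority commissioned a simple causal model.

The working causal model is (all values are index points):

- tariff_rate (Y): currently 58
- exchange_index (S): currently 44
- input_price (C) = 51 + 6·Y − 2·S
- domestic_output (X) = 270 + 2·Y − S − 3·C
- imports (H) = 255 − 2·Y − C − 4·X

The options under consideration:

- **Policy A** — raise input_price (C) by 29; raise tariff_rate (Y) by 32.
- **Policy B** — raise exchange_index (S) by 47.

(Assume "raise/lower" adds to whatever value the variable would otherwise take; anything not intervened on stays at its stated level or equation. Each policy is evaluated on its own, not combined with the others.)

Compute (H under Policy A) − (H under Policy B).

2957

Policy A (C + 29, Y + 32):
  Y = 58 + 32 = 90
  S = 44
  C = 51 + 6·90 − 2·44 (+29 from intervention) = 532
  X = 270 + 2·90 − 44 − 3·532 = -1190
  H = 255 − 2·90 − 532 − 4·(-1190) = 4303
Policy B (S + 47):
  Y = 58
  S = 44 + 47 = 91
  C = 51 + 6·58 − 2·91 = 217
  X = 270 + 2·58 − 91 − 3·217 = -356
  H = 255 − 2·58 − 217 − 4·(-356) = 1346
H: 4303 − 1346 = 2957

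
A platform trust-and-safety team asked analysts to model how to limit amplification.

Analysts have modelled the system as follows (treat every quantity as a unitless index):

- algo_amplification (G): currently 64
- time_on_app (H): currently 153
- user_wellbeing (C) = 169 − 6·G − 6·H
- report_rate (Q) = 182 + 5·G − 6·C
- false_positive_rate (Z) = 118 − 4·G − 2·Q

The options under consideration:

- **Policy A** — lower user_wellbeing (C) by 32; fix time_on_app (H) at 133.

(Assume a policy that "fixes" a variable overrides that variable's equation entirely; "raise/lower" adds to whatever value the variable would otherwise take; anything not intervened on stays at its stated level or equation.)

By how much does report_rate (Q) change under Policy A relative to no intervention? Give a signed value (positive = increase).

-528

Baseline:
  G = 64
  H = 153
  C = 169 − 6·64 − 6·153 = -1133
  Q = 182 + 5·64 − 6·(-1133) = 7300
Policy A (C − 32, H := 133):
  G = 64
  H = 133
  C = 169 − 6·64 − 6·133 (−32 from intervention) = -1045
  Q = 182 + 5·64 − 6·(-1045) = 6772
Change in Q: 6772 − 7300 = -528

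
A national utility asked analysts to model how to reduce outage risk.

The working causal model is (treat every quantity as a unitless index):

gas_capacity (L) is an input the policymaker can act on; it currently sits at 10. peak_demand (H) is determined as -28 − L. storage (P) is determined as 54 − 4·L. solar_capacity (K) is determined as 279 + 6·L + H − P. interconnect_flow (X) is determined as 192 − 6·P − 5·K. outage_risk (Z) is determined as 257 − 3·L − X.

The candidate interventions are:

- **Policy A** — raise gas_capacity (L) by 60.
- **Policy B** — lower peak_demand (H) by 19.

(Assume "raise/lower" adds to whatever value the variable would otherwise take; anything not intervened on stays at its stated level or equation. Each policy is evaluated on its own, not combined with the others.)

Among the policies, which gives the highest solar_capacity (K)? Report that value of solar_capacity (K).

Policy A (L + 60):
  L = 10 + 60 = 70
  H = -28 − 70 = -98
  P = 54 − 4·70 = -226
  K = 279 + 6·70 + (-98) − (-226) = 827
Policy B (H − 19):
  L = 10
  H = -28 − 10 (−19 from intervention) = -57
  P = 54 − 4·10 = 14
  K = 279 + 6·10 + (-57) − 14 = 268
Comparing — Policy A: K=827, Policy B: K=268. Highest is 827 (Policy A).

827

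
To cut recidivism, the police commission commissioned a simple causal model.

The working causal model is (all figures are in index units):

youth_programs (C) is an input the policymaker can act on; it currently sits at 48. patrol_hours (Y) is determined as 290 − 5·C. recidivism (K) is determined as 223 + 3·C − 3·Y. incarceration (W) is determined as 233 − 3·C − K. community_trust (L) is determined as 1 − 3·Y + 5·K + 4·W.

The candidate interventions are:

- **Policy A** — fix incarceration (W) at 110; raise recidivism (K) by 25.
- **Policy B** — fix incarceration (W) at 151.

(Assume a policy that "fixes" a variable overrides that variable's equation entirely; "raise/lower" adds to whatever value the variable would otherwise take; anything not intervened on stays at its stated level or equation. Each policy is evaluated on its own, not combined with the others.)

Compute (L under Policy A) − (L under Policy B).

Policy A (W := 110, K + 25):
  C = 48
  Y = 290 − 5·48 = 50
  K = 223 + 3·48 − 3·50 (+25 from intervention) = 242
  W = 110
  L = 1 − 3·50 + 5·242 + 4·110 = 1501
Policy B (W := 151):
  C = 48
  Y = 290 − 5·48 = 50
  K = 223 + 3·48 − 3·50 = 217
  W = 151
  L = 1 − 3·50 + 5·217 + 4·151 = 1540
L: 1501 − 1540 = -39

-39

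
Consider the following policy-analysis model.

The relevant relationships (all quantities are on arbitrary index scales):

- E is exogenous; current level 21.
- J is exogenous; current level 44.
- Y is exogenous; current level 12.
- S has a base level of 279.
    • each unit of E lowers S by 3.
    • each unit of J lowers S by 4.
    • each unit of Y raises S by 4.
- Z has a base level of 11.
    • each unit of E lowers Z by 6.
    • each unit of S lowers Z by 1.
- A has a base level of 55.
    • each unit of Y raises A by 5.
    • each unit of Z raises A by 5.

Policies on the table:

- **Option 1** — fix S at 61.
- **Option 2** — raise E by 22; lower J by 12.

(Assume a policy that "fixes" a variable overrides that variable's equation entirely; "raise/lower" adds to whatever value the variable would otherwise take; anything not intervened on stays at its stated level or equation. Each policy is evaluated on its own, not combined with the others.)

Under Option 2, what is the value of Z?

Option 2 (E + 22, J − 12):
  E = 21 + 22 = 43
  J = 44 − 12 = 32
  Y = 12
  S = 279 − 3·43 − 4·32 + 4·12 = 70
  Z = 11 − 6·43 − 70 = -317

-317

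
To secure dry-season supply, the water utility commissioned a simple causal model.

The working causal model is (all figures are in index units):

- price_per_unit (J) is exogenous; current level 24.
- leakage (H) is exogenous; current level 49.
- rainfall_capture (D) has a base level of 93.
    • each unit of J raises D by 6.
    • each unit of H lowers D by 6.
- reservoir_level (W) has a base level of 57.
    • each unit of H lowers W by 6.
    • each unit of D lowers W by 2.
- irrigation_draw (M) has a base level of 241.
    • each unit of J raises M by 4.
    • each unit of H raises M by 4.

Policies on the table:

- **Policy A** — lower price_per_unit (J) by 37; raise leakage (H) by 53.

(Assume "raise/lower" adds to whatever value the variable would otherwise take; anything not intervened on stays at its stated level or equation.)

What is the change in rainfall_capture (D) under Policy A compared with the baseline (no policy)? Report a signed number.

-540

Baseline:
  J = 24
  H = 49
  D = 93 + 6·24 − 6·49 = -57
Policy A (J − 37, H + 53):
  J = 24 − 37 = -13
  H = 49 + 53 = 102
  D = 93 + 6·(-13) − 6·102 = -597
Change in D: -597 − (-57) = -540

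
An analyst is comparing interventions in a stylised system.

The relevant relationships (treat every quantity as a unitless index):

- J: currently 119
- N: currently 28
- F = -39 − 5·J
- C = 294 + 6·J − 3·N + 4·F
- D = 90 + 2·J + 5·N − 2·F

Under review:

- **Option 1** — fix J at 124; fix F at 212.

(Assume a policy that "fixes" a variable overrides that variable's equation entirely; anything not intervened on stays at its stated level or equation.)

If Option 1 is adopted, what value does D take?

54

Option 1 (J := 124, F := 212):
  J = 124
  N = 28
  F = 212
  D = 90 + 2·124 + 5·28 − 2·212 = 54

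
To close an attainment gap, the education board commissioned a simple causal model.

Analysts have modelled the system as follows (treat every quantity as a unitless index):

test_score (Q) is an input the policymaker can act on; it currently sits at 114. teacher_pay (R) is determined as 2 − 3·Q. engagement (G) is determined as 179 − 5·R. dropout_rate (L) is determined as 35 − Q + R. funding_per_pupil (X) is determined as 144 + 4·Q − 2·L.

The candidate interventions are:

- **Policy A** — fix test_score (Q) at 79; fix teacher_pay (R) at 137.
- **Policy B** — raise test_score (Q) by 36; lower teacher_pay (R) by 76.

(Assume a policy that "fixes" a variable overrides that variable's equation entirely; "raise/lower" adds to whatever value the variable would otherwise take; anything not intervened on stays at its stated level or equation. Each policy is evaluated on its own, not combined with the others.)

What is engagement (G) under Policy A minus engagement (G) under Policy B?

Policy A (Q := 79, R := 137):
  Q = 79
  R = 137
  G = 179 − 5·137 = -506
Policy B (Q + 36, R − 76):
  Q = 114 + 36 = 150
  R = 2 − 3·150 (−76 from intervention) = -524
  G = 179 − 5·(-524) = 2799
G: -506 − 2799 = -3305

-3305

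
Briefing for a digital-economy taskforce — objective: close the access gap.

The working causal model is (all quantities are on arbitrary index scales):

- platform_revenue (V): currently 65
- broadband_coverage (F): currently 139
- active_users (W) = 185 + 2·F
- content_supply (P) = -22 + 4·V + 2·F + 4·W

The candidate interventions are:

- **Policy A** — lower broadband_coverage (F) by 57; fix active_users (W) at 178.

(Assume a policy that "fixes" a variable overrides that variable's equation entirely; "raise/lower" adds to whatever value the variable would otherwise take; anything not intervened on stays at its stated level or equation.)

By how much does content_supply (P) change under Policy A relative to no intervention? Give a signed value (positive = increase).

Baseline:
  V = 65
  F = 139
  W = 185 + 2·139 = 463
  P = -22 + 4·65 + 2·139 + 4·463 = 2368
Policy A (F − 57, W := 178):
  V = 65
  F = 139 − 57 = 82
  W = 178
  P = -22 + 4·65 + 2·82 + 4·178 = 1114
Change in P: 1114 − 2368 = -1254

-1254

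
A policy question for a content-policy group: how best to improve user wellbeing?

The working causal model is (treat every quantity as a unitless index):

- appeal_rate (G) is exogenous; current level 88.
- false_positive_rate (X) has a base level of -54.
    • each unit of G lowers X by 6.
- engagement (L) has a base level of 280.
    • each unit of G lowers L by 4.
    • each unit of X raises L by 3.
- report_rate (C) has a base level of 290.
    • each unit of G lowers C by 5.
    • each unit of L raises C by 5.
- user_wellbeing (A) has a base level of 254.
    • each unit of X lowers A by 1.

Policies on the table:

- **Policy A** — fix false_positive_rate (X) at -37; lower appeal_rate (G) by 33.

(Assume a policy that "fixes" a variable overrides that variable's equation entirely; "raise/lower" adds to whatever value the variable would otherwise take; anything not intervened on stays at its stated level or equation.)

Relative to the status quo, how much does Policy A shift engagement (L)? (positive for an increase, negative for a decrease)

1767

Baseline:
  G = 88
  X = -54 − 6·88 = -582
  L = 280 − 4·88 + 3·(-582) = -1818
Policy A (X := -37, G − 33):
  G = 88 − 33 = 55
  X = -37
  L = 280 − 4·55 + 3·(-37) = -51
Change in L: -51 − (-1818) = 1767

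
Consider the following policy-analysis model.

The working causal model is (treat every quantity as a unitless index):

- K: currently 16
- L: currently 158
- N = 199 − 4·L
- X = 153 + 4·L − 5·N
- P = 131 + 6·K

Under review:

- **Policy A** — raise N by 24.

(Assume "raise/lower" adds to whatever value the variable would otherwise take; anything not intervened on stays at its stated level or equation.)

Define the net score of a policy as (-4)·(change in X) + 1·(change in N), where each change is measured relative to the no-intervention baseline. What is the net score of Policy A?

504

Baseline:
  L = 158
  N = 199 − 4·158 = -433
  X = 153 + 4·158 − 5·(-433) = 2950
Policy A (N + 24):
  L = 158
  N = 199 − 4·158 (+24 from intervention) = -409
  X = 153 + 4·158 − 5·(-409) = 2830
ΔX = 2830 − 2950 = -120; ΔN = -409 − (-433) = 24
Score = (-4)·(-120) + 1·24 = 504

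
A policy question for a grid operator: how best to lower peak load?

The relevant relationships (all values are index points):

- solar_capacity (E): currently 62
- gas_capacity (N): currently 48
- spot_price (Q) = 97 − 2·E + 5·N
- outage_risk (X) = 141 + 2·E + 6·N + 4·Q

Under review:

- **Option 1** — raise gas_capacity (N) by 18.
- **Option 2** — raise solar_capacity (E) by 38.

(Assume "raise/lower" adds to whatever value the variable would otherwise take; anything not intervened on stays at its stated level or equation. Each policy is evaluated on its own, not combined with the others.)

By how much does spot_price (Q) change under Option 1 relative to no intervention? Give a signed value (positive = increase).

90

Baseline:
  E = 62
  N = 48
  Q = 97 − 2·62 + 5·48 = 213
Option 1 (N + 18):
  E = 62
  N = 48 + 18 = 66
  Q = 97 − 2·62 + 5·66 = 303
Change in Q: 303 − 213 = 90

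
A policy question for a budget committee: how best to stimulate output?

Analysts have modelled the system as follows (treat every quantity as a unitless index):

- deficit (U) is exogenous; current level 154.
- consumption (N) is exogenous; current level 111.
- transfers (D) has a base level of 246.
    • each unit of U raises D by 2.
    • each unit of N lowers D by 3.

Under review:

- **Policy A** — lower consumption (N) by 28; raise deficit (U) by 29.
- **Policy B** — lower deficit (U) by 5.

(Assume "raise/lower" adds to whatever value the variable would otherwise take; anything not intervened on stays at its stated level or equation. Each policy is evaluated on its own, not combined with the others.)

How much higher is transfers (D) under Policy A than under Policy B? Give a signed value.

Policy A (N − 28, U + 29):
  U = 154 + 29 = 183
  N = 111 − 28 = 83
  D = 246 + 2·183 − 3·83 = 363
Policy B (U − 5):
  U = 154 − 5 = 149
  N = 111
  D = 246 + 2·149 − 3·111 = 211
D: 363 − 211 = 152

152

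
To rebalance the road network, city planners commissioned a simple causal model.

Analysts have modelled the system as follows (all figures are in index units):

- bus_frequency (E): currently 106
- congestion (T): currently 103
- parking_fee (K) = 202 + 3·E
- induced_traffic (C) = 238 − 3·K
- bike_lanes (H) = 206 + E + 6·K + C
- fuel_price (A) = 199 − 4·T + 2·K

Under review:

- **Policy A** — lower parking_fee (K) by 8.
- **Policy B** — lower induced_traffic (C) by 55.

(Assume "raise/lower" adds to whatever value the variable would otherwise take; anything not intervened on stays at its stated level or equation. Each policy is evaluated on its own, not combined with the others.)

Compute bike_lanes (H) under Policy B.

2055

Policy B (C − 55):
  E = 106
  K = 202 + 3·106 = 520
  C = 238 − 3·520 (−55 from intervention) = -1377
  H = 206 + 106 + 6·520 + (-1377) = 2055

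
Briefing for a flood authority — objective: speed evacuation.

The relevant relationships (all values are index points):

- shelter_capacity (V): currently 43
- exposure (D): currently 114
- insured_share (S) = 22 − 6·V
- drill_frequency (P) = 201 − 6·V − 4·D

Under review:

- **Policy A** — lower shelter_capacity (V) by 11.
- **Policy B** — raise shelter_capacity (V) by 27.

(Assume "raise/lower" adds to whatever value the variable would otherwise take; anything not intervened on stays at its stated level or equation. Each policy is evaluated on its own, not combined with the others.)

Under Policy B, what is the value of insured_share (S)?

-398

Policy B (V + 27):
  V = 43 + 27 = 70
  S = 22 − 6·70 = -398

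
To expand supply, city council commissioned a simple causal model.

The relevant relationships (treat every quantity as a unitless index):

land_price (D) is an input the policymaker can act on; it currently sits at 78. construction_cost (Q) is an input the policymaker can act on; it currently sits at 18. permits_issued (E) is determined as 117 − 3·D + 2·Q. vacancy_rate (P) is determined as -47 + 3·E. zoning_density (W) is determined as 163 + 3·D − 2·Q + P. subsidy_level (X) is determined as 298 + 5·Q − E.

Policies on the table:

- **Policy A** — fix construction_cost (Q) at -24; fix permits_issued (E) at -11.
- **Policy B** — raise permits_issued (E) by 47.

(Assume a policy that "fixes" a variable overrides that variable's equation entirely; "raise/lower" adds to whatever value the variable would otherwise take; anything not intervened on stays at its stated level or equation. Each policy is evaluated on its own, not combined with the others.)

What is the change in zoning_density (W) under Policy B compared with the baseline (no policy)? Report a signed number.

Baseline:
  D = 78
  Q = 18
  E = 117 − 3·78 + 2·18 = -81
  P = -47 + 3·(-81) = -290
  W = 163 + 3·78 − 2·18 + (-290) = 71
Policy B (E + 47):
  D = 78
  Q = 18
  E = 117 − 3·78 + 2·18 (+47 from intervention) = -34
  P = -47 + 3·(-34) = -149
  W = 163 + 3·78 − 2·18 + (-149) = 212
Change in W: 212 − 71 = 141

141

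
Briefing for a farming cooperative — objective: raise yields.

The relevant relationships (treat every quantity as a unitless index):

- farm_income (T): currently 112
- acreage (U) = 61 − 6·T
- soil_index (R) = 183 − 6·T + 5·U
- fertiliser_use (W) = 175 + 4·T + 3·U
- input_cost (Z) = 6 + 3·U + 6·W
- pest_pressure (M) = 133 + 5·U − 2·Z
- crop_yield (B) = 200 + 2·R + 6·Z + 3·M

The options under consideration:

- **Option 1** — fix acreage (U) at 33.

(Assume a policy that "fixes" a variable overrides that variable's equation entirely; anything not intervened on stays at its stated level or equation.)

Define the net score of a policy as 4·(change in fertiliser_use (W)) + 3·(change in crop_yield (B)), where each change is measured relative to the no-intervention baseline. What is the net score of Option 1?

56028

Baseline:
  T = 112
  U = 61 − 6·112 = -611
  R = 183 − 6·112 + 5·(-611) = -3544
  W = 175 + 4·112 + 3·(-611) = -1210
  Z = 6 + 3·(-611) + 6·(-1210) = -9087
  M = 133 + 5·(-611) − 2·(-9087) = 15252
  B = 200 + 2·(-3544) + 6·(-9087) + 3·15252 = -15654
Option 1 (U := 33):
  T = 112
  U = 33
  R = 183 − 6·112 + 5·33 = -324
  W = 175 + 4·112 + 3·33 = 722
  Z = 6 + 3·33 + 6·722 = 4437
  M = 133 + 5·33 − 2·4437 = -8576
  B = 200 + 2·(-324) + 6·4437 + 3·(-8576) = 446
ΔW = 722 − (-1210) = 1932; ΔB = 446 − (-15654) = 16100
Score = 4·1932 + 3·16100 = 56028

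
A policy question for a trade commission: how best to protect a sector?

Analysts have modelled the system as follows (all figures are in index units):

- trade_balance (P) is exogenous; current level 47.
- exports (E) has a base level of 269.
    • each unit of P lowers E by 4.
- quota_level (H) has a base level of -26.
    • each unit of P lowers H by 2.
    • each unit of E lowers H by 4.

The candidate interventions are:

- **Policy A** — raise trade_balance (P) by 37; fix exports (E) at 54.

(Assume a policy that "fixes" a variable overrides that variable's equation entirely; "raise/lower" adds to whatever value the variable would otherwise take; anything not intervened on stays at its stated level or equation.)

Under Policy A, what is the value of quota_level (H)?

Policy A (P + 37, E := 54):
  P = 47 + 37 = 84
  E = 54
  H = -26 − 2·84 − 4·54 = -410

-410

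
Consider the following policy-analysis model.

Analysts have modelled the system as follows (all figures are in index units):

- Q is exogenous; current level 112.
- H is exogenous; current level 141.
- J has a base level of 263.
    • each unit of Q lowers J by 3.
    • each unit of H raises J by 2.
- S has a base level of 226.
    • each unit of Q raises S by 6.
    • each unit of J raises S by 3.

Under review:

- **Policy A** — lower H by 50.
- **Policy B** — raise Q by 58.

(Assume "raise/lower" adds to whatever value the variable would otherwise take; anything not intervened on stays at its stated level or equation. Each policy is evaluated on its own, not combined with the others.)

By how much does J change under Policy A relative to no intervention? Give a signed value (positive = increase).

Baseline:
  Q = 112
  H = 141
  J = 263 − 3·112 + 2·141 = 209
Policy A (H − 50):
  Q = 112
  H = 141 − 50 = 91
  J = 263 − 3·112 + 2·91 = 109
Change in J: 109 − 209 = -100

-100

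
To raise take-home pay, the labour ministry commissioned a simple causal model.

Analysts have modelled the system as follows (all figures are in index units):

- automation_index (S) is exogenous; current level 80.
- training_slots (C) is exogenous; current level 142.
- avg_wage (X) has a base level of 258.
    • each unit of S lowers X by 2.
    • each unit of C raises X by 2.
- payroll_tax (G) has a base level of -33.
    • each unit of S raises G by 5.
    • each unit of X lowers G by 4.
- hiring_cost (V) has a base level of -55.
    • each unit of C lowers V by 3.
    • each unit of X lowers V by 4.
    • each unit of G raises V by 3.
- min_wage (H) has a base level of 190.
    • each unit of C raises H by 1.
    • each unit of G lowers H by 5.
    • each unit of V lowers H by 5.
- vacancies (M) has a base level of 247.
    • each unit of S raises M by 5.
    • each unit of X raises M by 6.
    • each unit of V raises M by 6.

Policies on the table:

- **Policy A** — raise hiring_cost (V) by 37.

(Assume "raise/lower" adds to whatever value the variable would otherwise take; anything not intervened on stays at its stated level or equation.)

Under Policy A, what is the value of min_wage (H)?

33412

Policy A (V + 37):
  S = 80
  C = 142
  X = 258 − 2·80 + 2·142 = 382
  G = -33 + 5·80 − 4·382 = -1161
  V = -55 − 3·142 − 4·382 + 3·(-1161) (+37 from intervention) = -5455
  H = 190 + 142 − 5·(-1161) − 5·(-5455) = 33412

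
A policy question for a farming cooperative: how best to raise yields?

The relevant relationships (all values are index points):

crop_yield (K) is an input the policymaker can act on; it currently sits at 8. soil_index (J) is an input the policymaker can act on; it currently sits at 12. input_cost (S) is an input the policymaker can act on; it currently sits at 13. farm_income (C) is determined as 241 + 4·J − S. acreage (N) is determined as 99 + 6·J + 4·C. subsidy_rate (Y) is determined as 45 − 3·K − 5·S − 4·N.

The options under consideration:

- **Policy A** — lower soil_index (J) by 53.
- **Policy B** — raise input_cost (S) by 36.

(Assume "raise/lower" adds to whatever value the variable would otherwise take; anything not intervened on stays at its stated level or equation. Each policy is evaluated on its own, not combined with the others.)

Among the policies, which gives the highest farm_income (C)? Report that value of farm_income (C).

Policy A (J − 53):
  J = 12 − 53 = -41
  S = 13
  C = 241 + 4·(-41) − 13 = 64
Policy B (S + 36):
  J = 12
  S = 13 + 36 = 49
  C = 241 + 4·12 − 49 = 240
Comparing — Policy A: C=64, Policy B: C=240. Highest is 240 (Policy B).

240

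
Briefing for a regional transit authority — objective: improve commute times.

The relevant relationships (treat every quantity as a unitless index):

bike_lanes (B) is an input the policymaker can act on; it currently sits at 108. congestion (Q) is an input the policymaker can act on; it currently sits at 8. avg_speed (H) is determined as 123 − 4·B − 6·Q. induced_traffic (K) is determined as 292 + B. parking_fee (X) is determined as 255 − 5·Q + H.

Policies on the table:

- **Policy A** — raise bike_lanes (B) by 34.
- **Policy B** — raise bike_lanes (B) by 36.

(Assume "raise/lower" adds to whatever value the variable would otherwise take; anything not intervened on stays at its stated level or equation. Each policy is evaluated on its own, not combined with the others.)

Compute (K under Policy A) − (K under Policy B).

-2

Policy A (B + 34):
  B = 108 + 34 = 142
  K = 292 + 142 = 434
Policy B (B + 36):
  B = 108 + 36 = 144
  K = 292 + 144 = 436
K: 434 − 436 = -2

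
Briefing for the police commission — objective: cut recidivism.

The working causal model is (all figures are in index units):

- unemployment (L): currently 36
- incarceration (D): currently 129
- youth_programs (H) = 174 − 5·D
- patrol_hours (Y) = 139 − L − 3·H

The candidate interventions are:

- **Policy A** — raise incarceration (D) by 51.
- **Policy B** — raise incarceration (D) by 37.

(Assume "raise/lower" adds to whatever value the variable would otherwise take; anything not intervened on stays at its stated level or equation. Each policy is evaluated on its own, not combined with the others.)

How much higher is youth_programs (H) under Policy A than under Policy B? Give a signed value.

Policy A (D + 51):
  D = 129 + 51 = 180
  H = 174 − 5·180 = -726
Policy B (D + 37):
  D = 129 + 37 = 166
  H = 174 − 5·166 = -656
H: -726 − (-656) = -70

-70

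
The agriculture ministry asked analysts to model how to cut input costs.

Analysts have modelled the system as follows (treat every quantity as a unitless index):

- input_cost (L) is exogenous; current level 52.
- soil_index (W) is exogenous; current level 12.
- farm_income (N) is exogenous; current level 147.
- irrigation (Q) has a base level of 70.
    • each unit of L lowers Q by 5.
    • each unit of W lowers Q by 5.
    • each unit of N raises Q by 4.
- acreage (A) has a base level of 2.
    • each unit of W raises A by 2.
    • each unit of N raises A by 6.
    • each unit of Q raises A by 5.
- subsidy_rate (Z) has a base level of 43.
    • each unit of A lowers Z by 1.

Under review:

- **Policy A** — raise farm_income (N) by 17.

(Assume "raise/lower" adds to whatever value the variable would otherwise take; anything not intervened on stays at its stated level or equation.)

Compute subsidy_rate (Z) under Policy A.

-2997

Policy A (N + 17):
  L = 52
  W = 12
  N = 147 + 17 = 164
  Q = 70 − 5·52 − 5·12 + 4·164 = 406
  A = 2 + 2·12 + 6·164 + 5·406 = 3040
  Z = 43 − 3040 = -2997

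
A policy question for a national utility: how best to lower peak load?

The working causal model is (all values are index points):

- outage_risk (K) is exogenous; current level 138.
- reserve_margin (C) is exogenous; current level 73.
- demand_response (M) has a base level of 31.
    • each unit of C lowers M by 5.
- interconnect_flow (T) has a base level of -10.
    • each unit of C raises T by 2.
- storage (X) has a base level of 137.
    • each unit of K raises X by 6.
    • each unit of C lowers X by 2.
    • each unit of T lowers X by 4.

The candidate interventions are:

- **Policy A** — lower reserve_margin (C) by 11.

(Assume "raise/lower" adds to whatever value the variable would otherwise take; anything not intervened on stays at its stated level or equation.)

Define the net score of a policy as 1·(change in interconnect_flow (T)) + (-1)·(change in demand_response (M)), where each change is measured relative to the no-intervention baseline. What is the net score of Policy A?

-77

Baseline:
  C = 73
  M = 31 − 5·73 = -334
  T = -10 + 2·73 = 136
Policy A (C − 11):
  C = 73 − 11 = 62
  M = 31 − 5·62 = -279
  T = -10 + 2·62 = 114
ΔT = 114 − 136 = -22; ΔM = -279 − (-334) = 55
Score = 1·(-22) + (-1)·55 = -77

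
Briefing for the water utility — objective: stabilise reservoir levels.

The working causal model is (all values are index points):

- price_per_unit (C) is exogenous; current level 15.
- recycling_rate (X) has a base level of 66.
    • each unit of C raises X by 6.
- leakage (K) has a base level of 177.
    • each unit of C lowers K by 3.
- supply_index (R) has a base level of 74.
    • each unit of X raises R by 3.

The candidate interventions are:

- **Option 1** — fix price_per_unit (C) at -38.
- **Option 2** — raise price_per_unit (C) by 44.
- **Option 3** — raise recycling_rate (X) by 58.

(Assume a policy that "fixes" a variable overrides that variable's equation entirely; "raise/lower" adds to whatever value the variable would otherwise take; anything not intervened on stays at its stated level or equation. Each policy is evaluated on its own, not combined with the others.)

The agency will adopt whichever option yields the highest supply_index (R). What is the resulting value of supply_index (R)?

1334

Option 1 (C := -38):
  C = -38
  X = 66 + 6·(-38) = -162
  R = 74 + 3·(-162) = -412
Option 2 (C + 44):
  C = 15 + 44 = 59
  X = 66 + 6·59 = 420
  R = 74 + 3·420 = 1334
Option 3 (X + 58):
  C = 15
  X = 66 + 6·15 (+58 from intervention) = 214
  R = 74 + 3·214 = 716
Comparing — Option 1: R=-412, Option 2: R=1334, Option 3: R=716. Highest is 1334 (Option 2).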